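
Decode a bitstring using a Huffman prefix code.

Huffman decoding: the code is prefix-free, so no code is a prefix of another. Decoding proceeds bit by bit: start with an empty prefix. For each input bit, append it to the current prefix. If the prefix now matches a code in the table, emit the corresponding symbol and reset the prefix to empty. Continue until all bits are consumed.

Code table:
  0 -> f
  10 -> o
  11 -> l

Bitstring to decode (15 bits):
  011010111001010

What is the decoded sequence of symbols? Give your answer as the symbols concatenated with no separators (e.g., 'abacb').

Answer: flfolofoo

Derivation:
Bit 0: prefix='0' -> emit 'f', reset
Bit 1: prefix='1' (no match yet)
Bit 2: prefix='11' -> emit 'l', reset
Bit 3: prefix='0' -> emit 'f', reset
Bit 4: prefix='1' (no match yet)
Bit 5: prefix='10' -> emit 'o', reset
Bit 6: prefix='1' (no match yet)
Bit 7: prefix='11' -> emit 'l', reset
Bit 8: prefix='1' (no match yet)
Bit 9: prefix='10' -> emit 'o', reset
Bit 10: prefix='0' -> emit 'f', reset
Bit 11: prefix='1' (no match yet)
Bit 12: prefix='10' -> emit 'o', reset
Bit 13: prefix='1' (no match yet)
Bit 14: prefix='10' -> emit 'o', reset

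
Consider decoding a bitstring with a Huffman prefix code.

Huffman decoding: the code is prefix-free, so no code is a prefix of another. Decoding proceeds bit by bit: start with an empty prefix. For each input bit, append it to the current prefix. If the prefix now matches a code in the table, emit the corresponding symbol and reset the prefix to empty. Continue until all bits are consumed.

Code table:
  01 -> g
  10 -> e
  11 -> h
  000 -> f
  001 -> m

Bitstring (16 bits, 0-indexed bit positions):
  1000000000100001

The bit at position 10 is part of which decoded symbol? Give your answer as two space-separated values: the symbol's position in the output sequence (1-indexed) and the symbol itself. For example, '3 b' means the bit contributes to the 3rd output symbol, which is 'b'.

Answer: 4 m

Derivation:
Bit 0: prefix='1' (no match yet)
Bit 1: prefix='10' -> emit 'e', reset
Bit 2: prefix='0' (no match yet)
Bit 3: prefix='00' (no match yet)
Bit 4: prefix='000' -> emit 'f', reset
Bit 5: prefix='0' (no match yet)
Bit 6: prefix='00' (no match yet)
Bit 7: prefix='000' -> emit 'f', reset
Bit 8: prefix='0' (no match yet)
Bit 9: prefix='00' (no match yet)
Bit 10: prefix='001' -> emit 'm', reset
Bit 11: prefix='0' (no match yet)
Bit 12: prefix='00' (no match yet)
Bit 13: prefix='000' -> emit 'f', reset
Bit 14: prefix='0' (no match yet)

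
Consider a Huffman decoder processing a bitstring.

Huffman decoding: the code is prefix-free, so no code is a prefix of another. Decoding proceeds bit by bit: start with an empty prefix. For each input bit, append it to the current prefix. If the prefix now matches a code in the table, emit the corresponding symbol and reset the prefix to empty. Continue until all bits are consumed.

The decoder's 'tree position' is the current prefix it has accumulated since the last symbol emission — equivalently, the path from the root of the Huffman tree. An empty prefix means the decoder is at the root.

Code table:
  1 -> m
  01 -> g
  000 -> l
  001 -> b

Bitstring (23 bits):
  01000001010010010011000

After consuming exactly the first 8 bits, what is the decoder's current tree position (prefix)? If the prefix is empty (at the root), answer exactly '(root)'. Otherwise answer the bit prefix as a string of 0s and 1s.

Bit 0: prefix='0' (no match yet)
Bit 1: prefix='01' -> emit 'g', reset
Bit 2: prefix='0' (no match yet)
Bit 3: prefix='00' (no match yet)
Bit 4: prefix='000' -> emit 'l', reset
Bit 5: prefix='0' (no match yet)
Bit 6: prefix='00' (no match yet)
Bit 7: prefix='001' -> emit 'b', reset

Answer: (root)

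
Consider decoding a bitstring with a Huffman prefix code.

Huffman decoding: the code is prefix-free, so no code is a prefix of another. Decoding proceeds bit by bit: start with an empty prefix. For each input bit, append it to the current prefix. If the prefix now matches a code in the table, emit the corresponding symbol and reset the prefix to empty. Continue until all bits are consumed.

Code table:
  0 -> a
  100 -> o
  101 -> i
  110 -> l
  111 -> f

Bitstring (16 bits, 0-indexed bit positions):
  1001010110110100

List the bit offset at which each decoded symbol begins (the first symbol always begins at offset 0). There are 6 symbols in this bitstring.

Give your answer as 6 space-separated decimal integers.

Bit 0: prefix='1' (no match yet)
Bit 1: prefix='10' (no match yet)
Bit 2: prefix='100' -> emit 'o', reset
Bit 3: prefix='1' (no match yet)
Bit 4: prefix='10' (no match yet)
Bit 5: prefix='101' -> emit 'i', reset
Bit 6: prefix='0' -> emit 'a', reset
Bit 7: prefix='1' (no match yet)
Bit 8: prefix='11' (no match yet)
Bit 9: prefix='110' -> emit 'l', reset
Bit 10: prefix='1' (no match yet)
Bit 11: prefix='11' (no match yet)
Bit 12: prefix='110' -> emit 'l', reset
Bit 13: prefix='1' (no match yet)
Bit 14: prefix='10' (no match yet)
Bit 15: prefix='100' -> emit 'o', reset

Answer: 0 3 6 7 10 13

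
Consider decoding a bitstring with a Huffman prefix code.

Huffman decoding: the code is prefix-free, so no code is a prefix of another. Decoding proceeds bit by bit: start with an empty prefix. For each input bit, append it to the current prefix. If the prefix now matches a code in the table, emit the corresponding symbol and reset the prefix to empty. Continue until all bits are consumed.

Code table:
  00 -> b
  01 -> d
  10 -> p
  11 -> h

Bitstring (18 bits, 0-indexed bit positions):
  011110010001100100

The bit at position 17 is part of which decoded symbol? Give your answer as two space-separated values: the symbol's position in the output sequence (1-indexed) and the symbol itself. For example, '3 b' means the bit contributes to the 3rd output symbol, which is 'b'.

Bit 0: prefix='0' (no match yet)
Bit 1: prefix='01' -> emit 'd', reset
Bit 2: prefix='1' (no match yet)
Bit 3: prefix='11' -> emit 'h', reset
Bit 4: prefix='1' (no match yet)
Bit 5: prefix='10' -> emit 'p', reset
Bit 6: prefix='0' (no match yet)
Bit 7: prefix='01' -> emit 'd', reset
Bit 8: prefix='0' (no match yet)
Bit 9: prefix='00' -> emit 'b', reset
Bit 10: prefix='0' (no match yet)
Bit 11: prefix='01' -> emit 'd', reset
Bit 12: prefix='1' (no match yet)
Bit 13: prefix='10' -> emit 'p', reset
Bit 14: prefix='0' (no match yet)
Bit 15: prefix='01' -> emit 'd', reset
Bit 16: prefix='0' (no match yet)
Bit 17: prefix='00' -> emit 'b', reset

Answer: 9 b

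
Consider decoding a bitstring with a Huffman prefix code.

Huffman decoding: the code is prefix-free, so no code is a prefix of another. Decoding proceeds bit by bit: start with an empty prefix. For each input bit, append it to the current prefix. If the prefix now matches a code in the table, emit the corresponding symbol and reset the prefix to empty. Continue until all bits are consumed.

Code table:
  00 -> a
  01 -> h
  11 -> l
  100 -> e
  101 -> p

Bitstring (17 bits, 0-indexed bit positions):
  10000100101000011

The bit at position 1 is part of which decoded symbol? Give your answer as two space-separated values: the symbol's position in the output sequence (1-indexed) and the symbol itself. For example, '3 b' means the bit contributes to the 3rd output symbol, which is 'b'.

Bit 0: prefix='1' (no match yet)
Bit 1: prefix='10' (no match yet)
Bit 2: prefix='100' -> emit 'e', reset
Bit 3: prefix='0' (no match yet)
Bit 4: prefix='00' -> emit 'a', reset
Bit 5: prefix='1' (no match yet)

Answer: 1 e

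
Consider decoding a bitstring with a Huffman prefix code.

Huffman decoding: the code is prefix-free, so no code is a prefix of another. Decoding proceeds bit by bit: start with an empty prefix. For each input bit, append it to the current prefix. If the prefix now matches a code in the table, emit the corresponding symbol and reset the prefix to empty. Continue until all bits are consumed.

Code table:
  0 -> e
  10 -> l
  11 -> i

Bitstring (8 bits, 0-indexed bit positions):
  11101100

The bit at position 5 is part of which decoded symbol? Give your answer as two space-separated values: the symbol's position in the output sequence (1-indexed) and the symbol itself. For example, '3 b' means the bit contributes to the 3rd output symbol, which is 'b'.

Bit 0: prefix='1' (no match yet)
Bit 1: prefix='11' -> emit 'i', reset
Bit 2: prefix='1' (no match yet)
Bit 3: prefix='10' -> emit 'l', reset
Bit 4: prefix='1' (no match yet)
Bit 5: prefix='11' -> emit 'i', reset
Bit 6: prefix='0' -> emit 'e', reset
Bit 7: prefix='0' -> emit 'e', reset

Answer: 3 i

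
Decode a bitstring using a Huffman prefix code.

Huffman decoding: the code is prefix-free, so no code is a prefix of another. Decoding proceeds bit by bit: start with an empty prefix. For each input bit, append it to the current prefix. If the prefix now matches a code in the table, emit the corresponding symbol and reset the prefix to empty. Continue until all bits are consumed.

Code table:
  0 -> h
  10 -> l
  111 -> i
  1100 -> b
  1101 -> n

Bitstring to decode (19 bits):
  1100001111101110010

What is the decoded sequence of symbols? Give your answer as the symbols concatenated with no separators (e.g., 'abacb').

Bit 0: prefix='1' (no match yet)
Bit 1: prefix='11' (no match yet)
Bit 2: prefix='110' (no match yet)
Bit 3: prefix='1100' -> emit 'b', reset
Bit 4: prefix='0' -> emit 'h', reset
Bit 5: prefix='0' -> emit 'h', reset
Bit 6: prefix='1' (no match yet)
Bit 7: prefix='11' (no match yet)
Bit 8: prefix='111' -> emit 'i', reset
Bit 9: prefix='1' (no match yet)
Bit 10: prefix='11' (no match yet)
Bit 11: prefix='110' (no match yet)
Bit 12: prefix='1101' -> emit 'n', reset
Bit 13: prefix='1' (no match yet)
Bit 14: prefix='11' (no match yet)
Bit 15: prefix='110' (no match yet)
Bit 16: prefix='1100' -> emit 'b', reset
Bit 17: prefix='1' (no match yet)
Bit 18: prefix='10' -> emit 'l', reset

Answer: bhhinbl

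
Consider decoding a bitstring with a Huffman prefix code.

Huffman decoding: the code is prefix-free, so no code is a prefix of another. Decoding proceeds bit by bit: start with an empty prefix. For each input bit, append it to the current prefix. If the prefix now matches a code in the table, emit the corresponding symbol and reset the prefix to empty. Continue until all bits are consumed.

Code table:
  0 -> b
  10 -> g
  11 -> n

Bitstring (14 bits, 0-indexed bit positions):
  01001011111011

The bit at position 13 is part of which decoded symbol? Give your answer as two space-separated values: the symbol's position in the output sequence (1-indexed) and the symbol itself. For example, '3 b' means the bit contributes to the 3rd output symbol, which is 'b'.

Answer: 8 n

Derivation:
Bit 0: prefix='0' -> emit 'b', reset
Bit 1: prefix='1' (no match yet)
Bit 2: prefix='10' -> emit 'g', reset
Bit 3: prefix='0' -> emit 'b', reset
Bit 4: prefix='1' (no match yet)
Bit 5: prefix='10' -> emit 'g', reset
Bit 6: prefix='1' (no match yet)
Bit 7: prefix='11' -> emit 'n', reset
Bit 8: prefix='1' (no match yet)
Bit 9: prefix='11' -> emit 'n', reset
Bit 10: prefix='1' (no match yet)
Bit 11: prefix='10' -> emit 'g', reset
Bit 12: prefix='1' (no match yet)
Bit 13: prefix='11' -> emit 'n', reset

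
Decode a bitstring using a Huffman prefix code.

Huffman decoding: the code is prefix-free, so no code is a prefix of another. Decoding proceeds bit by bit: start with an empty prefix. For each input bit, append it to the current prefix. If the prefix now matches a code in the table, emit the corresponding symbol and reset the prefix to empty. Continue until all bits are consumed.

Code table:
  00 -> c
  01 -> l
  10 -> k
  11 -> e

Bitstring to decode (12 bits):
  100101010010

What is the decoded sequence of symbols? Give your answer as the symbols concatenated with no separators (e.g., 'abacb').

Answer: klllck

Derivation:
Bit 0: prefix='1' (no match yet)
Bit 1: prefix='10' -> emit 'k', reset
Bit 2: prefix='0' (no match yet)
Bit 3: prefix='01' -> emit 'l', reset
Bit 4: prefix='0' (no match yet)
Bit 5: prefix='01' -> emit 'l', reset
Bit 6: prefix='0' (no match yet)
Bit 7: prefix='01' -> emit 'l', reset
Bit 8: prefix='0' (no match yet)
Bit 9: prefix='00' -> emit 'c', reset
Bit 10: prefix='1' (no match yet)
Bit 11: prefix='10' -> emit 'k', reset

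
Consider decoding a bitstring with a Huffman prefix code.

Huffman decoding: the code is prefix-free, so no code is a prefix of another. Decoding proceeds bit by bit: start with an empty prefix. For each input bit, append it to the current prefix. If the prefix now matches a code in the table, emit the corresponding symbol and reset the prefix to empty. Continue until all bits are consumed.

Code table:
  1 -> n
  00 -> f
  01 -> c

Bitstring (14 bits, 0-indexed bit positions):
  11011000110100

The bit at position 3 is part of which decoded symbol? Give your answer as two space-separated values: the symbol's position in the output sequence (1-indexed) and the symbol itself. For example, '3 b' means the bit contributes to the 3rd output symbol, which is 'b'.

Bit 0: prefix='1' -> emit 'n', reset
Bit 1: prefix='1' -> emit 'n', reset
Bit 2: prefix='0' (no match yet)
Bit 3: prefix='01' -> emit 'c', reset
Bit 4: prefix='1' -> emit 'n', reset
Bit 5: prefix='0' (no match yet)
Bit 6: prefix='00' -> emit 'f', reset
Bit 7: prefix='0' (no match yet)

Answer: 3 c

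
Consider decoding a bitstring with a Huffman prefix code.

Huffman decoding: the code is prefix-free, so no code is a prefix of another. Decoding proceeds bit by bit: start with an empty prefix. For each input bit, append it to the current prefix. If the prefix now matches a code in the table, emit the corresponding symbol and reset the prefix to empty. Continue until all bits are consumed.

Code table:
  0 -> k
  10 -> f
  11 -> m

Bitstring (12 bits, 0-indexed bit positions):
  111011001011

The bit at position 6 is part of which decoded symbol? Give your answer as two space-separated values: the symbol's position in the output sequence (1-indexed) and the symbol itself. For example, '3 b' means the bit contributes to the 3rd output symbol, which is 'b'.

Answer: 4 k

Derivation:
Bit 0: prefix='1' (no match yet)
Bit 1: prefix='11' -> emit 'm', reset
Bit 2: prefix='1' (no match yet)
Bit 3: prefix='10' -> emit 'f', reset
Bit 4: prefix='1' (no match yet)
Bit 5: prefix='11' -> emit 'm', reset
Bit 6: prefix='0' -> emit 'k', reset
Bit 7: prefix='0' -> emit 'k', reset
Bit 8: prefix='1' (no match yet)
Bit 9: prefix='10' -> emit 'f', reset
Bit 10: prefix='1' (no match yet)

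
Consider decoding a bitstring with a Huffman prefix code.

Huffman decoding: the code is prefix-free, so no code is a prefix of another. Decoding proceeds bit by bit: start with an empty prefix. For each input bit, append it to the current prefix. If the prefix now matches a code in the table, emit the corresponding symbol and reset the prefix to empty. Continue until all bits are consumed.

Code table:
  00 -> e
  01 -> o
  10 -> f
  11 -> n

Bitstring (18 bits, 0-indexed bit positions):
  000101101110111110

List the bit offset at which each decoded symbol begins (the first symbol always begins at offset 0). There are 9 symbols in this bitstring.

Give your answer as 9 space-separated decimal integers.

Answer: 0 2 4 6 8 10 12 14 16

Derivation:
Bit 0: prefix='0' (no match yet)
Bit 1: prefix='00' -> emit 'e', reset
Bit 2: prefix='0' (no match yet)
Bit 3: prefix='01' -> emit 'o', reset
Bit 4: prefix='0' (no match yet)
Bit 5: prefix='01' -> emit 'o', reset
Bit 6: prefix='1' (no match yet)
Bit 7: prefix='10' -> emit 'f', reset
Bit 8: prefix='1' (no match yet)
Bit 9: prefix='11' -> emit 'n', reset
Bit 10: prefix='1' (no match yet)
Bit 11: prefix='10' -> emit 'f', reset
Bit 12: prefix='1' (no match yet)
Bit 13: prefix='11' -> emit 'n', reset
Bit 14: prefix='1' (no match yet)
Bit 15: prefix='11' -> emit 'n', reset
Bit 16: prefix='1' (no match yet)
Bit 17: prefix='10' -> emit 'f', reset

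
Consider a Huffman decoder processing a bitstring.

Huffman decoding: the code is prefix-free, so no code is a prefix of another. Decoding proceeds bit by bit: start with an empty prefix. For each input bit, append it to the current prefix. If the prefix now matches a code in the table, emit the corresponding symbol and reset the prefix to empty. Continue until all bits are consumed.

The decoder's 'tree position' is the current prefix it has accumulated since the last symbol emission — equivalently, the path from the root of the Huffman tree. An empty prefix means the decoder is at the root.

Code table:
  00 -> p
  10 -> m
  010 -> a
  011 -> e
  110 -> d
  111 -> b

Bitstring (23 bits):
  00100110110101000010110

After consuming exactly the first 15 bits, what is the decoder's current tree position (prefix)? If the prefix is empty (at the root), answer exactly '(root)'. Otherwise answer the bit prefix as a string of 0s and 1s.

Answer: (root)

Derivation:
Bit 0: prefix='0' (no match yet)
Bit 1: prefix='00' -> emit 'p', reset
Bit 2: prefix='1' (no match yet)
Bit 3: prefix='10' -> emit 'm', reset
Bit 4: prefix='0' (no match yet)
Bit 5: prefix='01' (no match yet)
Bit 6: prefix='011' -> emit 'e', reset
Bit 7: prefix='0' (no match yet)
Bit 8: prefix='01' (no match yet)
Bit 9: prefix='011' -> emit 'e', reset
Bit 10: prefix='0' (no match yet)
Bit 11: prefix='01' (no match yet)
Bit 12: prefix='010' -> emit 'a', reset
Bit 13: prefix='1' (no match yet)
Bit 14: prefix='10' -> emit 'm', reset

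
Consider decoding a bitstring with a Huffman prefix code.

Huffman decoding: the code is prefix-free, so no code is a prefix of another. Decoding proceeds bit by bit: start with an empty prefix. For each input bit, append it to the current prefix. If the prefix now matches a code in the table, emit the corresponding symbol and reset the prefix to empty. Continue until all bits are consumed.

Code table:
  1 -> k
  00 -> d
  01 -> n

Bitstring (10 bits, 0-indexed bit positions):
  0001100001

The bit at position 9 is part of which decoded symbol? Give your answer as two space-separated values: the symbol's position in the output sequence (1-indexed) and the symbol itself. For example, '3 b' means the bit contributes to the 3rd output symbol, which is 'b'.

Answer: 6 k

Derivation:
Bit 0: prefix='0' (no match yet)
Bit 1: prefix='00' -> emit 'd', reset
Bit 2: prefix='0' (no match yet)
Bit 3: prefix='01' -> emit 'n', reset
Bit 4: prefix='1' -> emit 'k', reset
Bit 5: prefix='0' (no match yet)
Bit 6: prefix='00' -> emit 'd', reset
Bit 7: prefix='0' (no match yet)
Bit 8: prefix='00' -> emit 'd', reset
Bit 9: prefix='1' -> emit 'k', reset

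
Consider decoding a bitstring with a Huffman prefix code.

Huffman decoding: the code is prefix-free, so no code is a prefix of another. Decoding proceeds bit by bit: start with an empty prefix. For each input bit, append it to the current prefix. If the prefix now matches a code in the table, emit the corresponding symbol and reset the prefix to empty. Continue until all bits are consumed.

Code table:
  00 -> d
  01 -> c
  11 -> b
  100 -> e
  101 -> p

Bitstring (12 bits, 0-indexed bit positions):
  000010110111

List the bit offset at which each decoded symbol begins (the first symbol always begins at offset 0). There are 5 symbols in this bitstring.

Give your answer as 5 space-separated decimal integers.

Bit 0: prefix='0' (no match yet)
Bit 1: prefix='00' -> emit 'd', reset
Bit 2: prefix='0' (no match yet)
Bit 3: prefix='00' -> emit 'd', reset
Bit 4: prefix='1' (no match yet)
Bit 5: prefix='10' (no match yet)
Bit 6: prefix='101' -> emit 'p', reset
Bit 7: prefix='1' (no match yet)
Bit 8: prefix='10' (no match yet)
Bit 9: prefix='101' -> emit 'p', reset
Bit 10: prefix='1' (no match yet)
Bit 11: prefix='11' -> emit 'b', reset

Answer: 0 2 4 7 10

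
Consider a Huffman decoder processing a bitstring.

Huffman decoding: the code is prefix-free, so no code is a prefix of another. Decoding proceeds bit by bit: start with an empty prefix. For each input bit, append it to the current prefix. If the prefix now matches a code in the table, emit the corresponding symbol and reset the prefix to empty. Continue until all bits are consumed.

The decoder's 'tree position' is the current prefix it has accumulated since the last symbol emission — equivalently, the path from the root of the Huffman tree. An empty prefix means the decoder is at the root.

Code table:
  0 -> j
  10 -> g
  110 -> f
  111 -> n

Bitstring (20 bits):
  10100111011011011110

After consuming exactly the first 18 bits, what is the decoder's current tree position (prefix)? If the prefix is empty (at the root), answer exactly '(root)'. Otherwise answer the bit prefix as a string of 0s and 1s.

Bit 0: prefix='1' (no match yet)
Bit 1: prefix='10' -> emit 'g', reset
Bit 2: prefix='1' (no match yet)
Bit 3: prefix='10' -> emit 'g', reset
Bit 4: prefix='0' -> emit 'j', reset
Bit 5: prefix='1' (no match yet)
Bit 6: prefix='11' (no match yet)
Bit 7: prefix='111' -> emit 'n', reset
Bit 8: prefix='0' -> emit 'j', reset
Bit 9: prefix='1' (no match yet)
Bit 10: prefix='11' (no match yet)
Bit 11: prefix='110' -> emit 'f', reset
Bit 12: prefix='1' (no match yet)
Bit 13: prefix='11' (no match yet)
Bit 14: prefix='110' -> emit 'f', reset
Bit 15: prefix='1' (no match yet)
Bit 16: prefix='11' (no match yet)
Bit 17: prefix='111' -> emit 'n', reset

Answer: (root)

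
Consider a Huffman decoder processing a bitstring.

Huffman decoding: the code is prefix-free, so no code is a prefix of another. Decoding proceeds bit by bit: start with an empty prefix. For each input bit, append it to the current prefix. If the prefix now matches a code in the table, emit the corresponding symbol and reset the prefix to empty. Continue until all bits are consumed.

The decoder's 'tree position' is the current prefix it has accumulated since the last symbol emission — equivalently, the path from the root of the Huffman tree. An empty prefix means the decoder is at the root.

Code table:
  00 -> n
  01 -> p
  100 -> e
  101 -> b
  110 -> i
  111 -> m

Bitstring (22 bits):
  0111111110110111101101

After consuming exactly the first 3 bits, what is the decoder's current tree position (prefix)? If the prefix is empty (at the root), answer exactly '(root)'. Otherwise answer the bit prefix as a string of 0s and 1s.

Bit 0: prefix='0' (no match yet)
Bit 1: prefix='01' -> emit 'p', reset
Bit 2: prefix='1' (no match yet)

Answer: 1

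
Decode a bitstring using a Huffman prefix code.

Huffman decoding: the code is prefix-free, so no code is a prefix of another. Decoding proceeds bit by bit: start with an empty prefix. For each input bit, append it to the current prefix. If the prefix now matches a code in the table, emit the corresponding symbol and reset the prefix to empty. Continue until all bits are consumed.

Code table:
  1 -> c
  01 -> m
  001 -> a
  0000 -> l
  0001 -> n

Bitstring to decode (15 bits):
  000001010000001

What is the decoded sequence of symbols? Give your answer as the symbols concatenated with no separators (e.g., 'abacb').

Answer: lmmla

Derivation:
Bit 0: prefix='0' (no match yet)
Bit 1: prefix='00' (no match yet)
Bit 2: prefix='000' (no match yet)
Bit 3: prefix='0000' -> emit 'l', reset
Bit 4: prefix='0' (no match yet)
Bit 5: prefix='01' -> emit 'm', reset
Bit 6: prefix='0' (no match yet)
Bit 7: prefix='01' -> emit 'm', reset
Bit 8: prefix='0' (no match yet)
Bit 9: prefix='00' (no match yet)
Bit 10: prefix='000' (no match yet)
Bit 11: prefix='0000' -> emit 'l', reset
Bit 12: prefix='0' (no match yet)
Bit 13: prefix='00' (no match yet)
Bit 14: prefix='001' -> emit 'a', reset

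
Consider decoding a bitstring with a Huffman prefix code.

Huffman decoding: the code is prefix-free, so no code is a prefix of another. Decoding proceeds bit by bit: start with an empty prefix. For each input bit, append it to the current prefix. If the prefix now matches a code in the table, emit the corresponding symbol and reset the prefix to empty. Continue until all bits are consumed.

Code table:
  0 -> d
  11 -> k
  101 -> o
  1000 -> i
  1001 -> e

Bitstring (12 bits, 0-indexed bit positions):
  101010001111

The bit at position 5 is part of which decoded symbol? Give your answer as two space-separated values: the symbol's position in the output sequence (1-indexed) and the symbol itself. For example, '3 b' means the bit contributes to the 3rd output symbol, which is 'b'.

Bit 0: prefix='1' (no match yet)
Bit 1: prefix='10' (no match yet)
Bit 2: prefix='101' -> emit 'o', reset
Bit 3: prefix='0' -> emit 'd', reset
Bit 4: prefix='1' (no match yet)
Bit 5: prefix='10' (no match yet)
Bit 6: prefix='100' (no match yet)
Bit 7: prefix='1000' -> emit 'i', reset
Bit 8: prefix='1' (no match yet)
Bit 9: prefix='11' -> emit 'k', reset

Answer: 3 i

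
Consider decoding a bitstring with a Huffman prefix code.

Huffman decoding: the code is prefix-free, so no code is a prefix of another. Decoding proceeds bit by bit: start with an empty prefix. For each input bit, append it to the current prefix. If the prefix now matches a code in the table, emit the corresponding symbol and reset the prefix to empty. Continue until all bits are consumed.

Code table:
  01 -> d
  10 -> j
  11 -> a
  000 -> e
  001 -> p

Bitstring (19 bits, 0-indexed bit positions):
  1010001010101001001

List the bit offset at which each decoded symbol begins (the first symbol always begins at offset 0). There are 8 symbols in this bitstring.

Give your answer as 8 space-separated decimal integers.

Bit 0: prefix='1' (no match yet)
Bit 1: prefix='10' -> emit 'j', reset
Bit 2: prefix='1' (no match yet)
Bit 3: prefix='10' -> emit 'j', reset
Bit 4: prefix='0' (no match yet)
Bit 5: prefix='00' (no match yet)
Bit 6: prefix='001' -> emit 'p', reset
Bit 7: prefix='0' (no match yet)
Bit 8: prefix='01' -> emit 'd', reset
Bit 9: prefix='0' (no match yet)
Bit 10: prefix='01' -> emit 'd', reset
Bit 11: prefix='0' (no match yet)
Bit 12: prefix='01' -> emit 'd', reset
Bit 13: prefix='0' (no match yet)
Bit 14: prefix='00' (no match yet)
Bit 15: prefix='001' -> emit 'p', reset
Bit 16: prefix='0' (no match yet)
Bit 17: prefix='00' (no match yet)
Bit 18: prefix='001' -> emit 'p', reset

Answer: 0 2 4 7 9 11 13 16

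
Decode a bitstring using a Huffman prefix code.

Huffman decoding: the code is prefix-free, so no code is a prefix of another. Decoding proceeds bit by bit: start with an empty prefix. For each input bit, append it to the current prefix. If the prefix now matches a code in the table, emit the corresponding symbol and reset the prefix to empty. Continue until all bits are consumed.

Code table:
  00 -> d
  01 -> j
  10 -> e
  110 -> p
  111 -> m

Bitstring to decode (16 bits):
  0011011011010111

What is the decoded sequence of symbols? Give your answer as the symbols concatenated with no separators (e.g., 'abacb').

Bit 0: prefix='0' (no match yet)
Bit 1: prefix='00' -> emit 'd', reset
Bit 2: prefix='1' (no match yet)
Bit 3: prefix='11' (no match yet)
Bit 4: prefix='110' -> emit 'p', reset
Bit 5: prefix='1' (no match yet)
Bit 6: prefix='11' (no match yet)
Bit 7: prefix='110' -> emit 'p', reset
Bit 8: prefix='1' (no match yet)
Bit 9: prefix='11' (no match yet)
Bit 10: prefix='110' -> emit 'p', reset
Bit 11: prefix='1' (no match yet)
Bit 12: prefix='10' -> emit 'e', reset
Bit 13: prefix='1' (no match yet)
Bit 14: prefix='11' (no match yet)
Bit 15: prefix='111' -> emit 'm', reset

Answer: dpppem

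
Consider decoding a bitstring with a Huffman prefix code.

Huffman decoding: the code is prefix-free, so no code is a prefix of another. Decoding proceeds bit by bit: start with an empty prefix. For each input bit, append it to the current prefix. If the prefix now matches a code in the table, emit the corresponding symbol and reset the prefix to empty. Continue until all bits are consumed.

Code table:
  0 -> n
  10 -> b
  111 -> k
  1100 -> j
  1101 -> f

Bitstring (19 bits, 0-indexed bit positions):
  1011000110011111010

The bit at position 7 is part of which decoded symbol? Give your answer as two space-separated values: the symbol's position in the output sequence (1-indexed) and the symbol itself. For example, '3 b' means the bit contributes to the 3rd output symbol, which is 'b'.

Bit 0: prefix='1' (no match yet)
Bit 1: prefix='10' -> emit 'b', reset
Bit 2: prefix='1' (no match yet)
Bit 3: prefix='11' (no match yet)
Bit 4: prefix='110' (no match yet)
Bit 5: prefix='1100' -> emit 'j', reset
Bit 6: prefix='0' -> emit 'n', reset
Bit 7: prefix='1' (no match yet)
Bit 8: prefix='11' (no match yet)
Bit 9: prefix='110' (no match yet)
Bit 10: prefix='1100' -> emit 'j', reset
Bit 11: prefix='1' (no match yet)

Answer: 4 j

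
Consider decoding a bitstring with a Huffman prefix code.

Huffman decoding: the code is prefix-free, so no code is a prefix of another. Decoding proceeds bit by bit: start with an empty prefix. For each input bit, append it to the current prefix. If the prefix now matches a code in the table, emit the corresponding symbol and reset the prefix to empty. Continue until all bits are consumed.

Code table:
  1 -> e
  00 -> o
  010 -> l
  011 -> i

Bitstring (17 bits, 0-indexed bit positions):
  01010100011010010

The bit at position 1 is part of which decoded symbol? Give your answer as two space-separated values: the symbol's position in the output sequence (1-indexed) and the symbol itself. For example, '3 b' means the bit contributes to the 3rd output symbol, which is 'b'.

Answer: 1 l

Derivation:
Bit 0: prefix='0' (no match yet)
Bit 1: prefix='01' (no match yet)
Bit 2: prefix='010' -> emit 'l', reset
Bit 3: prefix='1' -> emit 'e', reset
Bit 4: prefix='0' (no match yet)
Bit 5: prefix='01' (no match yet)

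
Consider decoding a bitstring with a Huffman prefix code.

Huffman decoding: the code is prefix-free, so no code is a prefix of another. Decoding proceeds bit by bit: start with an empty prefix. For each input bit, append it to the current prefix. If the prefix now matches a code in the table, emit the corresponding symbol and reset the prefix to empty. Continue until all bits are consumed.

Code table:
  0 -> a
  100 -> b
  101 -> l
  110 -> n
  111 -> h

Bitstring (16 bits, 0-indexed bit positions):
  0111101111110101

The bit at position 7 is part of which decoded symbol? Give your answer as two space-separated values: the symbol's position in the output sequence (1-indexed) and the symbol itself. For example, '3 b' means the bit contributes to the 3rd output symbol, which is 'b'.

Bit 0: prefix='0' -> emit 'a', reset
Bit 1: prefix='1' (no match yet)
Bit 2: prefix='11' (no match yet)
Bit 3: prefix='111' -> emit 'h', reset
Bit 4: prefix='1' (no match yet)
Bit 5: prefix='10' (no match yet)
Bit 6: prefix='101' -> emit 'l', reset
Bit 7: prefix='1' (no match yet)
Bit 8: prefix='11' (no match yet)
Bit 9: prefix='111' -> emit 'h', reset
Bit 10: prefix='1' (no match yet)
Bit 11: prefix='11' (no match yet)

Answer: 4 h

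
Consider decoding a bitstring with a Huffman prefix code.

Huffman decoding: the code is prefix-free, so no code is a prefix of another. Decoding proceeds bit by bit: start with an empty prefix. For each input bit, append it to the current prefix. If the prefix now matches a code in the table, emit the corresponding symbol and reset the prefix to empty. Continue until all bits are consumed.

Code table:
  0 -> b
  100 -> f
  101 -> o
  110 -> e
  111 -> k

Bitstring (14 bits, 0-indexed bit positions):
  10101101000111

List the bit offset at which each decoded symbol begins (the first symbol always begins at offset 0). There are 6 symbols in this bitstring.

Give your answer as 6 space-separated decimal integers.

Answer: 0 3 4 7 10 11

Derivation:
Bit 0: prefix='1' (no match yet)
Bit 1: prefix='10' (no match yet)
Bit 2: prefix='101' -> emit 'o', reset
Bit 3: prefix='0' -> emit 'b', reset
Bit 4: prefix='1' (no match yet)
Bit 5: prefix='11' (no match yet)
Bit 6: prefix='110' -> emit 'e', reset
Bit 7: prefix='1' (no match yet)
Bit 8: prefix='10' (no match yet)
Bit 9: prefix='100' -> emit 'f', reset
Bit 10: prefix='0' -> emit 'b', reset
Bit 11: prefix='1' (no match yet)
Bit 12: prefix='11' (no match yet)
Bit 13: prefix='111' -> emit 'k', reset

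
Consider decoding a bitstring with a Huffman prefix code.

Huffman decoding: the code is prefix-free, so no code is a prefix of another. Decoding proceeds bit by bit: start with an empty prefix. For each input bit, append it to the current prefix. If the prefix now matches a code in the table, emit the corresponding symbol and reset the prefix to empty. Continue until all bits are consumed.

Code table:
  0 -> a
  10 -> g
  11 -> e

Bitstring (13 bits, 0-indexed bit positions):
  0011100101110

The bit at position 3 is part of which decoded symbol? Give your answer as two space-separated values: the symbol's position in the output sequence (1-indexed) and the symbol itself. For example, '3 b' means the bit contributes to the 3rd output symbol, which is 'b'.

Bit 0: prefix='0' -> emit 'a', reset
Bit 1: prefix='0' -> emit 'a', reset
Bit 2: prefix='1' (no match yet)
Bit 3: prefix='11' -> emit 'e', reset
Bit 4: prefix='1' (no match yet)
Bit 5: prefix='10' -> emit 'g', reset
Bit 6: prefix='0' -> emit 'a', reset
Bit 7: prefix='1' (no match yet)

Answer: 3 e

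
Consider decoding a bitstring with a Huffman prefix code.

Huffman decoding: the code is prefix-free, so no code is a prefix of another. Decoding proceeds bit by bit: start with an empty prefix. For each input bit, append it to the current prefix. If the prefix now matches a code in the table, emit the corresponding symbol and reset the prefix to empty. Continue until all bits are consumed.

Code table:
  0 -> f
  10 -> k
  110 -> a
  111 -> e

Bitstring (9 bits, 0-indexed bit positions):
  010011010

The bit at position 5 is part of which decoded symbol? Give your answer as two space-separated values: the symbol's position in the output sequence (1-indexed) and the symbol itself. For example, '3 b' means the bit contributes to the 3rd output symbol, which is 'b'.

Bit 0: prefix='0' -> emit 'f', reset
Bit 1: prefix='1' (no match yet)
Bit 2: prefix='10' -> emit 'k', reset
Bit 3: prefix='0' -> emit 'f', reset
Bit 4: prefix='1' (no match yet)
Bit 5: prefix='11' (no match yet)
Bit 6: prefix='110' -> emit 'a', reset
Bit 7: prefix='1' (no match yet)
Bit 8: prefix='10' -> emit 'k', reset

Answer: 4 a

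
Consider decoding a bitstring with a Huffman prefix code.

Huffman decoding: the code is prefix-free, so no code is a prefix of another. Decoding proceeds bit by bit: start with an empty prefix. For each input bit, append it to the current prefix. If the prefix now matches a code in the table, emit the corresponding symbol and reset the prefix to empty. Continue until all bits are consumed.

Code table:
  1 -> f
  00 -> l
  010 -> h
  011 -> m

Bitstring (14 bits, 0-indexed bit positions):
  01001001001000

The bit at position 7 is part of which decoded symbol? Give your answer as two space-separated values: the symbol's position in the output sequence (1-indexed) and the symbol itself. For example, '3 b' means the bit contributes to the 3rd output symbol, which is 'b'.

Bit 0: prefix='0' (no match yet)
Bit 1: prefix='01' (no match yet)
Bit 2: prefix='010' -> emit 'h', reset
Bit 3: prefix='0' (no match yet)
Bit 4: prefix='01' (no match yet)
Bit 5: prefix='010' -> emit 'h', reset
Bit 6: prefix='0' (no match yet)
Bit 7: prefix='01' (no match yet)
Bit 8: prefix='010' -> emit 'h', reset
Bit 9: prefix='0' (no match yet)
Bit 10: prefix='01' (no match yet)
Bit 11: prefix='010' -> emit 'h', reset

Answer: 3 h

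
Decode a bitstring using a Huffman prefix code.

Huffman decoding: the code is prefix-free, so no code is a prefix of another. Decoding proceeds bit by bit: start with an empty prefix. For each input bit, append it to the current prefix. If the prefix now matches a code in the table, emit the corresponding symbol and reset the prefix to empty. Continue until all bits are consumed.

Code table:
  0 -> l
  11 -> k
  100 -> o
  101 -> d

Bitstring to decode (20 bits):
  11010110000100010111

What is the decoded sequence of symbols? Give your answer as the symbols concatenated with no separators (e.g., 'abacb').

Bit 0: prefix='1' (no match yet)
Bit 1: prefix='11' -> emit 'k', reset
Bit 2: prefix='0' -> emit 'l', reset
Bit 3: prefix='1' (no match yet)
Bit 4: prefix='10' (no match yet)
Bit 5: prefix='101' -> emit 'd', reset
Bit 6: prefix='1' (no match yet)
Bit 7: prefix='10' (no match yet)
Bit 8: prefix='100' -> emit 'o', reset
Bit 9: prefix='0' -> emit 'l', reset
Bit 10: prefix='0' -> emit 'l', reset
Bit 11: prefix='1' (no match yet)
Bit 12: prefix='10' (no match yet)
Bit 13: prefix='100' -> emit 'o', reset
Bit 14: prefix='0' -> emit 'l', reset
Bit 15: prefix='1' (no match yet)
Bit 16: prefix='10' (no match yet)
Bit 17: prefix='101' -> emit 'd', reset
Bit 18: prefix='1' (no match yet)
Bit 19: prefix='11' -> emit 'k', reset

Answer: kldolloldk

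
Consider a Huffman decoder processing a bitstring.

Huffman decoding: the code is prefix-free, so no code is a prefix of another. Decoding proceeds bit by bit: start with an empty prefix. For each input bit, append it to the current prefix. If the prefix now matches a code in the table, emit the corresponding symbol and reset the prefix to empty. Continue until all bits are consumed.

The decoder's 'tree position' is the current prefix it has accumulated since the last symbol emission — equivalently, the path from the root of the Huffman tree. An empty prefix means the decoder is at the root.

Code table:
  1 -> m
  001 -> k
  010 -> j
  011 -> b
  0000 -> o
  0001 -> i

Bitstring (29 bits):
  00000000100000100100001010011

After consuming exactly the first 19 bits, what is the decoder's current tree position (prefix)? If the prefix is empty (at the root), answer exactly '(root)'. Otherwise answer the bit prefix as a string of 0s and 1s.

Bit 0: prefix='0' (no match yet)
Bit 1: prefix='00' (no match yet)
Bit 2: prefix='000' (no match yet)
Bit 3: prefix='0000' -> emit 'o', reset
Bit 4: prefix='0' (no match yet)
Bit 5: prefix='00' (no match yet)
Bit 6: prefix='000' (no match yet)
Bit 7: prefix='0000' -> emit 'o', reset
Bit 8: prefix='1' -> emit 'm', reset
Bit 9: prefix='0' (no match yet)
Bit 10: prefix='00' (no match yet)
Bit 11: prefix='000' (no match yet)
Bit 12: prefix='0000' -> emit 'o', reset
Bit 13: prefix='0' (no match yet)
Bit 14: prefix='01' (no match yet)
Bit 15: prefix='010' -> emit 'j', reset
Bit 16: prefix='0' (no match yet)
Bit 17: prefix='01' (no match yet)
Bit 18: prefix='010' -> emit 'j', reset

Answer: (root)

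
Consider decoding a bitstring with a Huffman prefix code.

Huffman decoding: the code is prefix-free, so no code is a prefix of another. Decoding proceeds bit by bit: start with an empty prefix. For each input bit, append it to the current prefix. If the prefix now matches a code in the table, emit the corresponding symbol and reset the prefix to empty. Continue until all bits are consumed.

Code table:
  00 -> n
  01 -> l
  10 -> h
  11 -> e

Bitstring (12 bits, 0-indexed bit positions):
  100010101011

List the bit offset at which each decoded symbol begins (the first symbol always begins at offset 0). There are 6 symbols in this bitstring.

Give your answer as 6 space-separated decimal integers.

Bit 0: prefix='1' (no match yet)
Bit 1: prefix='10' -> emit 'h', reset
Bit 2: prefix='0' (no match yet)
Bit 3: prefix='00' -> emit 'n', reset
Bit 4: prefix='1' (no match yet)
Bit 5: prefix='10' -> emit 'h', reset
Bit 6: prefix='1' (no match yet)
Bit 7: prefix='10' -> emit 'h', reset
Bit 8: prefix='1' (no match yet)
Bit 9: prefix='10' -> emit 'h', reset
Bit 10: prefix='1' (no match yet)
Bit 11: prefix='11' -> emit 'e', reset

Answer: 0 2 4 6 8 10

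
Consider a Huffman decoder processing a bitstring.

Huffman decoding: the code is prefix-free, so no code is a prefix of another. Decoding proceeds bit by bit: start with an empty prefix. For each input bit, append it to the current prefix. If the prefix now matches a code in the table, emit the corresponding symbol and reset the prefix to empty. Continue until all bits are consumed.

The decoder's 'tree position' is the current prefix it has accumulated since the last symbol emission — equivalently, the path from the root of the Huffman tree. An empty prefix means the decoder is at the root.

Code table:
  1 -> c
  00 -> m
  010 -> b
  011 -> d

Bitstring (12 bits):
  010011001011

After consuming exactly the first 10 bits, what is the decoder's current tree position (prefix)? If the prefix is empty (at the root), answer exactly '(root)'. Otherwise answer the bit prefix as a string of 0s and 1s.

Answer: 0

Derivation:
Bit 0: prefix='0' (no match yet)
Bit 1: prefix='01' (no match yet)
Bit 2: prefix='010' -> emit 'b', reset
Bit 3: prefix='0' (no match yet)
Bit 4: prefix='01' (no match yet)
Bit 5: prefix='011' -> emit 'd', reset
Bit 6: prefix='0' (no match yet)
Bit 7: prefix='00' -> emit 'm', reset
Bit 8: prefix='1' -> emit 'c', reset
Bit 9: prefix='0' (no match yet)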